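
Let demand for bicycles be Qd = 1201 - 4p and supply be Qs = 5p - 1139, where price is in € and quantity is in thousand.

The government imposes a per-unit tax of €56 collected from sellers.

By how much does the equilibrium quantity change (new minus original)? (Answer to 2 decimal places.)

-124.44

Initially, 1201 - 4p = 5p - 1139, so 2340 = 9p and p = 260, Q = 161.
Since sellers keep the price net of the tax, the effective supply curve becomes Qs = 5p - 1419.
Equate the new curves: 1201 - 4p = 5p - 1419, giving 2620 = 9p, p = 2620/9 ≈ 291.1111, Q = 329/9 ≈ 36.5556.
ΔQ = 36.5556 − 161 = -124.44.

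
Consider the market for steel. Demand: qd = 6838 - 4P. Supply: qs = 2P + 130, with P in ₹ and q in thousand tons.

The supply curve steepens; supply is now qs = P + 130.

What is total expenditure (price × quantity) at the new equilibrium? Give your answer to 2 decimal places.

1974298.56

Initially, 6838 - 4P = 2P + 130, so 6708 = 6P and P = 1118, q = 2366.
The shock moves the curves to qd = 6838 - 4P and qs = P + 130.
Equate the new curves: 6838 - 4P = P + 130, giving 6708 = 5P, P = 1341.6, q = 1471.6.
New expenditure = 1341.6 × 1471.6 = 1974298.56.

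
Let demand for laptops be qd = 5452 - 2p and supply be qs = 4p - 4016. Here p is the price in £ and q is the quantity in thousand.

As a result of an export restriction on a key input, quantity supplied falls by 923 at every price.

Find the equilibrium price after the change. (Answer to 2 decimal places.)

Before the shock: 5452 - 2p = 4p - 4016 ⇒ 9468 = 6p ⇒ p = 1578, q = 2296.
The shock moves the curves to qd = 5452 - 2p and qs = 4p - 4939.
Setting them equal: 5452 - 2p = 4p - 4939 → 10391 = 6p, so p = 10391/6 ≈ 1731.8333 and q = 5965/3 ≈ 1988.3333.

1731.83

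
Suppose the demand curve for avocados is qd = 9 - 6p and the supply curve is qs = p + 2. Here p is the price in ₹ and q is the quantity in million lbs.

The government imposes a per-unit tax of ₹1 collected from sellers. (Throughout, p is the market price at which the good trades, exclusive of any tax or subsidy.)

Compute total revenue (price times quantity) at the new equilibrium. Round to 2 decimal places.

2.45

Original equilibrium: 9 - 6p = p + 2 gives 7 = 7p, so p = 1 and q = 3.
Since sellers keep the price net of the tax, the effective supply curve becomes qs = p + 1.
Clearing the new market: 9 - 6p = p + 1, so p = 8/7 ≈ 1.1429 and q = 15/7 ≈ 2.1429.
New expenditure = 1.1429 × 2.1429 = 2.45.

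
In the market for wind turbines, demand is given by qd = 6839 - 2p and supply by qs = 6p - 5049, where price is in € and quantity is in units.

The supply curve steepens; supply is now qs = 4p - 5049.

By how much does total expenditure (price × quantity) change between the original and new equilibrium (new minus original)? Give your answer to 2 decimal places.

Before the shock: 6839 - 2p = 6p - 5049 ⇒ 11888 = 8p ⇒ p = 1486, q = 3867.
With the change applied: demand qd = 6839 - 2p, supply qs = 4p - 5049.
New equilibrium: 6839 - 2p = 4p - 5049 ⇒ 11888 = 6p ⇒ p = 5944/3 ≈ 1981.3333, q = 8629/3 ≈ 2876.3333.
Expenditure moves from 1486×3867 = 5746362 to 1981.3333×2876.3333 = 5698975.1111; change = -47386.89.

-47386.89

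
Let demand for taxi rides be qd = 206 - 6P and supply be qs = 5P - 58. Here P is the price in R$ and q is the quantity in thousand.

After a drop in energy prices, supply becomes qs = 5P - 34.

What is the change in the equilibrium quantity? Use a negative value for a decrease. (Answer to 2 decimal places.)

+13.09

Original equilibrium: 206 - 6P = 5P - 58 gives 264 = 11P, so P = 24 and q = 62.
The shock moves the curves to qd = 206 - 6P and qs = 5P - 34.
New equilibrium: 206 - 6P = 5P - 34 ⇒ 240 = 11P ⇒ P = 240/11 ≈ 21.8182, q = 826/11 ≈ 75.0909.
Δq = 75.0909 − 62 = +13.09.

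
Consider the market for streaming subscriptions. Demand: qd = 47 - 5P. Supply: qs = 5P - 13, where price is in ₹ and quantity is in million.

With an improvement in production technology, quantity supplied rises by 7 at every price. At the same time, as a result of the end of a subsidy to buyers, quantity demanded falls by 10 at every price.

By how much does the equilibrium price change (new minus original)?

Before the shock: 47 - 5P = 5P - 13 ⇒ 60 = 10P ⇒ P = 6, q = 17.
The new curves are qd = 37 - 5P (demand) and qs = 5P - 6 (supply).
Clearing the new market: 37 - 5P = 5P - 6, so P = 4.3 and q = 15.5.
ΔP = 4.3 − 6 = -1.7.

-1.7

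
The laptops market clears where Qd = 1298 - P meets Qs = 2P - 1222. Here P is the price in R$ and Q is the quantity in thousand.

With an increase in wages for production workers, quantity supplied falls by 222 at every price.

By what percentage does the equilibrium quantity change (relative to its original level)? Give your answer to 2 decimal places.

Solve the original market: 1298 - P = 2P - 1222, hence P = 840 and Q = 458.
The new curves are Qd = 1298 - P (demand) and Qs = 2P - 1444 (supply).
Clearing the new market: 1298 - P = 2P - 1444, so P = 914 and Q = 384.
%ΔQ = (384 − 458) / 458 × 100 = -16.16%.

-16.16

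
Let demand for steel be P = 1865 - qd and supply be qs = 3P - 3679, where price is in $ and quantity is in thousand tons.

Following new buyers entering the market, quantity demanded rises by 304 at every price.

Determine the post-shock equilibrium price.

1462

Original equilibrium: 1865 - P = 3P - 3679 gives 5544 = 4P, so P = 1386 and q = 479.
The shock moves the curves to qd = 2169 - P and qs = 3P - 3679.
Clearing the new market: 2169 - P = 3P - 3679, so P = 1462 and q = 707.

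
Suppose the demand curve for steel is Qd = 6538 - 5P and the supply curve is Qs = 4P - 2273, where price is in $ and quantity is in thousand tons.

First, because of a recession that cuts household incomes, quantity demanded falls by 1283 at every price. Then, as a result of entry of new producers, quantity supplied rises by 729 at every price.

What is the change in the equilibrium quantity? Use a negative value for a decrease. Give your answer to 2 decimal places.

Solve the original market: 6538 - 5P = 4P - 2273, hence P = 979 and Q = 1643.
The new curves are Qd = 5255 - 5P (demand) and Qs = 4P - 1544 (supply).
New equilibrium: 5255 - 5P = 4P - 1544 ⇒ 6799 = 9P ⇒ P = 6799/9 ≈ 755.4444, Q = 13300/9 ≈ 1477.7778.
ΔQ = 1477.7778 − 1643 = -165.22.

-165.22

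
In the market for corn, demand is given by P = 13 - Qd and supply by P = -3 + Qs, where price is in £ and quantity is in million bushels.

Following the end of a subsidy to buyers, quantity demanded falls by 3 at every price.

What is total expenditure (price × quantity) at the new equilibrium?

Initially, 13 - P = P + 3, so 10 = 2P and P = 5, Q = 8.
With the change applied: demand Qd = 10 - P, supply Qs = P + 3.
Setting them equal: 10 - P = P + 3 → 7 = 2P, so P = 3.5 and Q = 6.5.
New expenditure = 3.5 × 6.5 = 22.75.

22.75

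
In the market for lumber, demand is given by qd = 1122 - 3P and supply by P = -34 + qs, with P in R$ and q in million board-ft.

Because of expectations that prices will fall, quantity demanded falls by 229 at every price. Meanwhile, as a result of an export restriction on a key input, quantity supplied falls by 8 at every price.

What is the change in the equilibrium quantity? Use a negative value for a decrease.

Before the shock: 1122 - 3P = P + 34 ⇒ 1088 = 4P ⇒ P = 272, q = 306.
With the change applied: demand qd = 893 - 3P, supply qs = P + 26.
Clearing the new market: 893 - 3P = P + 26, so P = 216.75 and q = 242.75.
Δq = 242.75 − 306 = -63.25.

-63.25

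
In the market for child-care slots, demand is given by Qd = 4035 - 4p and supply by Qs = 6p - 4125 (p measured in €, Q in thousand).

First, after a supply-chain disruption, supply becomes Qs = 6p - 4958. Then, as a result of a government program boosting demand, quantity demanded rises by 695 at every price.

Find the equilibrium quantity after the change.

Before the shock: 4035 - 4p = 6p - 4125 ⇒ 8160 = 10p ⇒ p = 816, Q = 771.
With the change applied: demand Qd = 4730 - 4p, supply Qs = 6p - 4958.
Clearing the new market: 4730 - 4p = 6p - 4958, so p = 968.8 and Q = 854.8.

854.8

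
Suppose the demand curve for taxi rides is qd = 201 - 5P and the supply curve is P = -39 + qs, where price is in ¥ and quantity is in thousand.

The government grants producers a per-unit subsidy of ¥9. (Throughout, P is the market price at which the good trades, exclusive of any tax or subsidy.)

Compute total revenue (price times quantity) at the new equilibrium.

1874.25

Initially, 201 - 5P = P + 39, so 162 = 6P and P = 27, q = 66.
Since sellers receive the price plus the subsidy, the effective supply curve becomes qs = P + 48.
Equate the new curves: 201 - 5P = P + 48, giving 153 = 6P, P = 25.5, q = 73.5.
New expenditure = 25.5 × 73.5 = 1874.25.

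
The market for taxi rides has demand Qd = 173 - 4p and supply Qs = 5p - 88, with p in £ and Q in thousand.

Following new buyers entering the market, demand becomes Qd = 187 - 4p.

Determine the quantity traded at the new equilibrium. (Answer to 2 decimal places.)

Solve the original market: 173 - 4p = 5p - 88, hence p = 29 and Q = 57.
The new curves are Qd = 187 - 4p (demand) and Qs = 5p - 88 (supply).
New equilibrium: 187 - 4p = 5p - 88 ⇒ 275 = 9p ⇒ p = 275/9 ≈ 30.5556, Q = 583/9 ≈ 64.7778.

64.78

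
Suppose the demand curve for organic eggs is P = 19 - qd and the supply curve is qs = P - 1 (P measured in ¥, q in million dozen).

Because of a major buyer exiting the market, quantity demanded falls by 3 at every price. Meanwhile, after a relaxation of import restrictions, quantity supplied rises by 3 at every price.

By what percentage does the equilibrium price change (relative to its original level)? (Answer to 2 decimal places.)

-30.00

Solve the original market: 19 - P = P - 1, hence P = 10 and q = 9.
The shock moves the curves to qd = 16 - P and qs = P + 2.
Equate the new curves: 16 - P = P + 2, giving 14 = 2P, P = 7, q = 9.
%ΔP = (7 − 10) / 10 × 100 = -30.00%.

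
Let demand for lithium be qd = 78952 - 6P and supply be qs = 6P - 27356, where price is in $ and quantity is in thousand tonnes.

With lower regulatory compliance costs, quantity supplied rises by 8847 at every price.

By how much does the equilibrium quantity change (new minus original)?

+4423.5

Initially, 78952 - 6P = 6P - 27356, so 106308 = 12P and P = 8859, q = 25798.
After the shift, demand is qd = 78952 - 6P and supply is qs = 6P - 18509.
New equilibrium: 78952 - 6P = 6P - 18509 ⇒ 97461 = 12P ⇒ P = 8121.75, q = 30221.5.
Δq = 30221.5 − 25798 = +4423.5.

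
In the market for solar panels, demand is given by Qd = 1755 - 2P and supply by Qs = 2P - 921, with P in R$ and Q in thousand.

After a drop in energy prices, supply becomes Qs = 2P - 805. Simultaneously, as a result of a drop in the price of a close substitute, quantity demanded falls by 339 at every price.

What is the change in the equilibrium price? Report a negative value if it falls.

Before the shock: 1755 - 2P = 2P - 921 ⇒ 2676 = 4P ⇒ P = 669, Q = 417.
With the change applied: demand Qd = 1416 - 2P, supply Qs = 2P - 805.
Equate the new curves: 1416 - 2P = 2P - 805, giving 2221 = 4P, P = 555.25, Q = 305.5.
ΔP = 555.25 − 669 = -113.75.

-113.75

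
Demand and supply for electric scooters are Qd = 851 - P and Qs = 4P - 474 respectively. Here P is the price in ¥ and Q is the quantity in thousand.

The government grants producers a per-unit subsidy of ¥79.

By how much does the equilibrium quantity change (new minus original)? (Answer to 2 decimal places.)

+63.20

Original equilibrium: 851 - P = 4P - 474 gives 1325 = 5P, so P = 265 and Q = 586.
Since sellers receive the price plus the subsidy, the effective supply curve becomes Qs = 4P - 158.
Equate the new curves: 851 - P = 4P - 158, giving 1009 = 5P, P = 201.8, Q = 649.2.
ΔQ = 649.2 − 586 = +63.20.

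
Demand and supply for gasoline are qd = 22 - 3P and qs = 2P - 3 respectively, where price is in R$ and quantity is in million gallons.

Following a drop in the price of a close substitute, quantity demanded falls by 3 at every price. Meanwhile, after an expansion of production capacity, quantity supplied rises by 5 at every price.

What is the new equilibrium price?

3.4

Original equilibrium: 22 - 3P = 2P - 3 gives 25 = 5P, so P = 5 and q = 7.
The new curves are qd = 19 - 3P (demand) and qs = 2P + 2 (supply).
Clearing the new market: 19 - 3P = 2P + 2, so P = 3.4 and q = 8.8.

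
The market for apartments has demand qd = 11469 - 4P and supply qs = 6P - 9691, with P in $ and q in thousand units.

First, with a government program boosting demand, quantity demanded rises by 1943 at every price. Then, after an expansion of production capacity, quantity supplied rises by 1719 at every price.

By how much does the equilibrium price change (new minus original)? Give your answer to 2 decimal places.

+22.40

Original equilibrium: 11469 - 4P = 6P - 9691 gives 21160 = 10P, so P = 2116 and q = 3005.
The shock moves the curves to qd = 13412 - 4P and qs = 6P - 7972.
Equate the new curves: 13412 - 4P = 6P - 7972, giving 21384 = 10P, P = 2138.4, q = 4858.4.
ΔP = 2138.4 − 2116 = +22.40.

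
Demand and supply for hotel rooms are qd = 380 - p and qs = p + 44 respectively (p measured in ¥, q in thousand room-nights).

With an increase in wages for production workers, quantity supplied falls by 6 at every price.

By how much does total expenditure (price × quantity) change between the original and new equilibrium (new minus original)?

+123

Initially, 380 - p = p + 44, so 336 = 2p and p = 168, q = 212.
After the shift, demand is qd = 380 - p and supply is qs = p + 38.
Equate the new curves: 380 - p = p + 38, giving 342 = 2p, p = 171, q = 209.
Expenditure moves from 168×212 = 35616 to 171×209 = 35739; change = +123.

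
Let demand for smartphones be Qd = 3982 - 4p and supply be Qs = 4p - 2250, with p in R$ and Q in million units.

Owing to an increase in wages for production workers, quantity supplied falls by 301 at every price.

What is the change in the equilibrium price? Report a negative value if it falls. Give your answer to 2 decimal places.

+37.63

Before the shock: 3982 - 4p = 4p - 2250 ⇒ 6232 = 8p ⇒ p = 779, Q = 866.
After the shift, demand is Qd = 3982 - 4p and supply is Qs = 4p - 2551.
Setting them equal: 3982 - 4p = 4p - 2551 → 6533 = 8p, so p = 816.625 and Q = 715.5.
Δp = 816.625 − 779 = +37.63.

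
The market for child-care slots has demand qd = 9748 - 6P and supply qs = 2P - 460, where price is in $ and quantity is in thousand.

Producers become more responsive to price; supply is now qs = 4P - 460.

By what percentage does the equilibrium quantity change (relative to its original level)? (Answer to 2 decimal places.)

Original equilibrium: 9748 - 6P = 2P - 460 gives 10208 = 8P, so P = 1276 and q = 2092.
The new curves are qd = 9748 - 6P (demand) and qs = 4P - 460 (supply).
Equate the new curves: 9748 - 6P = 4P - 460, giving 10208 = 10P, P = 1020.8, q = 3623.2.
%Δq = (3623.2 − 2092) / 2092 × 100 = +73.19%.

+73.19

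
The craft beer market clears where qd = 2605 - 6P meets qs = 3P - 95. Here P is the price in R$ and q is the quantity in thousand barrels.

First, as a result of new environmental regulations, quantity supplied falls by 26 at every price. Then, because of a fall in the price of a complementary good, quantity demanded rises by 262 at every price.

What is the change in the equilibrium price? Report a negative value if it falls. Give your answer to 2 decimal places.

+32.00

Solve the original market: 2605 - 6P = 3P - 95, hence P = 300 and q = 805.
After the shift, demand is qd = 2867 - 6P and supply is qs = 3P - 121.
Equate the new curves: 2867 - 6P = 3P - 121, giving 2988 = 9P, P = 332, q = 875.
ΔP = 332 − 300 = +32.00.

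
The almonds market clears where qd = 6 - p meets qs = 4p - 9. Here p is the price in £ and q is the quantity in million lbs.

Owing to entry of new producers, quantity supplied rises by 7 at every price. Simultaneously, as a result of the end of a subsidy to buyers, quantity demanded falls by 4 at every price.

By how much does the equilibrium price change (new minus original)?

-2.2

Before the shock: 6 - p = 4p - 9 ⇒ 15 = 5p ⇒ p = 3, q = 3.
After the shift, demand is qd = 2 - p and supply is qs = 4p - 2.
New equilibrium: 2 - p = 4p - 2 ⇒ 4 = 5p ⇒ p = 0.8, q = 1.2.
Δp = 0.8 − 3 = -2.2.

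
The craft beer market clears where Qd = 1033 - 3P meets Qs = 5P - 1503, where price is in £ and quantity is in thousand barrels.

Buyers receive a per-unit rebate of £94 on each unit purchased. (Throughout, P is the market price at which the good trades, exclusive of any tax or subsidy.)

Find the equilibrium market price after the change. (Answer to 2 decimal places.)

Solve the original market: 1033 - 3P = 5P - 1503, hence P = 317 and Q = 82.
Since buyers' out-of-pocket price is the market price minus the rebate, the effective demand curve becomes Qd = 1315 - 3P.
Clearing the new market: 1315 - 3P = 5P - 1503, so P = 352.25 and Q = 258.25.

352.25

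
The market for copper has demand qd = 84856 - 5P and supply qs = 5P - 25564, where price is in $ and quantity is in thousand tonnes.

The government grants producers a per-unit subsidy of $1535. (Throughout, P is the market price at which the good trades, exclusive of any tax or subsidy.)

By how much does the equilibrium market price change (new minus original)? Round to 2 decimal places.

-767.50

Before the shock: 84856 - 5P = 5P - 25564 ⇒ 110420 = 10P ⇒ P = 11042, q = 29646.
Since sellers receive the price plus the subsidy, the effective supply curve becomes qs = 5P - 17889.
New equilibrium: 84856 - 5P = 5P - 17889 ⇒ 102745 = 10P ⇒ P = 10274.5, q = 33483.5.
ΔP = 10274.5 − 11042 = -767.50.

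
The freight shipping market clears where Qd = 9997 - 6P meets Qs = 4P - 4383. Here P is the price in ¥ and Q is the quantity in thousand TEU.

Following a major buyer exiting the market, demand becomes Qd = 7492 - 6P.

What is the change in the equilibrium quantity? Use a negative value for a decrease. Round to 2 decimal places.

Original equilibrium: 9997 - 6P = 4P - 4383 gives 14380 = 10P, so P = 1438 and Q = 1369.
After the shift, demand is Qd = 7492 - 6P and supply is Qs = 4P - 4383.
Setting them equal: 7492 - 6P = 4P - 4383 → 11875 = 10P, so P = 1187.5 and Q = 367.
ΔQ = 367 − 1369 = -1002.00.

-1002.00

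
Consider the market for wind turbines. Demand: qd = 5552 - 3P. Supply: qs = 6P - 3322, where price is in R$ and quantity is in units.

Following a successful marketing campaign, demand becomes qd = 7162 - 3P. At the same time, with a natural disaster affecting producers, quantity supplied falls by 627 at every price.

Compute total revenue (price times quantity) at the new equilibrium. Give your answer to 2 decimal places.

4269504.63

Initially, 5552 - 3P = 6P - 3322, so 8874 = 9P and P = 986, q = 2594.
The shock moves the curves to qd = 7162 - 3P and qs = 6P - 3949.
New equilibrium: 7162 - 3P = 6P - 3949 ⇒ 11111 = 9P ⇒ P = 11111/9 ≈ 1234.5556, q = 10375/3 ≈ 3458.3333.
New expenditure = 1234.5556 × 3458.3333 = 4269504.63.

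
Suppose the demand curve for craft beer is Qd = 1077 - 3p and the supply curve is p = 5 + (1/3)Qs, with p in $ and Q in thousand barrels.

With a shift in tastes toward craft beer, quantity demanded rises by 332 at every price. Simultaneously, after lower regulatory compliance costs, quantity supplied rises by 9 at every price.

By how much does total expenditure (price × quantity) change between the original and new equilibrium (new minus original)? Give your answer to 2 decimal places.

+68795.08

Solve the original market: 1077 - 3p = 3p - 15, hence p = 182 and Q = 531.
The new curves are Qd = 1409 - 3p (demand) and Qs = 3p - 6 (supply).
Setting them equal: 1409 - 3p = 3p - 6 → 1415 = 6p, so p = 1415/6 ≈ 235.8333 and Q = 701.5.
Expenditure moves from 182×531 = 96642 to 235.8333×701.5 = 165437.0833; change = +68795.08.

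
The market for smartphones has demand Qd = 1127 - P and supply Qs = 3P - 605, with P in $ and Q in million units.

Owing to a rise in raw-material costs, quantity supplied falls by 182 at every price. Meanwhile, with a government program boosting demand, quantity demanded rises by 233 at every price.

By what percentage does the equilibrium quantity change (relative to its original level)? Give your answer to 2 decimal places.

+18.62

Initially, 1127 - P = 3P - 605, so 1732 = 4P and P = 433, Q = 694.
The new curves are Qd = 1360 - P (demand) and Qs = 3P - 787 (supply).
New equilibrium: 1360 - P = 3P - 787 ⇒ 2147 = 4P ⇒ P = 536.75, Q = 823.25.
%ΔQ = (823.25 − 694) / 694 × 100 = +18.62%.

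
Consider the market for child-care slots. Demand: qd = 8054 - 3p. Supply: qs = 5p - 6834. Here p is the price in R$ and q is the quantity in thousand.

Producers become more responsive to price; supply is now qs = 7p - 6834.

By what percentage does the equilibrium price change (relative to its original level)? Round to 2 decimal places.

Before the shock: 8054 - 3p = 5p - 6834 ⇒ 14888 = 8p ⇒ p = 1861, q = 2471.
After the shift, demand is qd = 8054 - 3p and supply is qs = 7p - 6834.
Setting them equal: 8054 - 3p = 7p - 6834 → 14888 = 10p, so p = 1488.8 and q = 3587.6.
%Δp = (1488.8 − 1861) / 1861 × 100 = -20.00%.

-20.00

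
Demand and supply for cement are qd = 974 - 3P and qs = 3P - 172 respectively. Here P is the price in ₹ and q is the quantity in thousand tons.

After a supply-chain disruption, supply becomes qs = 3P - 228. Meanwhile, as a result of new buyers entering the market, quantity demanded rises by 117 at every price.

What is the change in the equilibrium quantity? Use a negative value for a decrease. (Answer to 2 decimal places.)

+30.50

Original equilibrium: 974 - 3P = 3P - 172 gives 1146 = 6P, so P = 191 and q = 401.
The new curves are qd = 1091 - 3P (demand) and qs = 3P - 228 (supply).
Clearing the new market: 1091 - 3P = 3P - 228, so P = 1319/6 ≈ 219.8333 and q = 431.5.
Δq = 431.5 − 401 = +30.50.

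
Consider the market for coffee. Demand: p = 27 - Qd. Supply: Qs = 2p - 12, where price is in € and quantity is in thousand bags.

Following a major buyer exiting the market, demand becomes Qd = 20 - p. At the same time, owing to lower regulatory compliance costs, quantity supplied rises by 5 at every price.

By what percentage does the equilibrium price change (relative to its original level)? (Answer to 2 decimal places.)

-30.77

Initially, 27 - p = 2p - 12, so 39 = 3p and p = 13, Q = 14.
With the change applied: demand Qd = 20 - p, supply Qs = 2p - 7.
Equate the new curves: 20 - p = 2p - 7, giving 27 = 3p, p = 9, Q = 11.
%Δp = (9 − 13) / 13 × 100 = -30.77%.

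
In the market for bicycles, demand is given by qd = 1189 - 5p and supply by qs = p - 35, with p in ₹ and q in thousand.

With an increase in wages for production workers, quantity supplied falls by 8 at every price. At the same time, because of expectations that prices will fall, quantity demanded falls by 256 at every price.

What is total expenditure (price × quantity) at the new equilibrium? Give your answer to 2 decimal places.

19465.78

Before the shock: 1189 - 5p = p - 35 ⇒ 1224 = 6p ⇒ p = 204, q = 169.
The new curves are qd = 933 - 5p (demand) and qs = p - 43 (supply).
Clearing the new market: 933 - 5p = p - 43, so p = 488/3 ≈ 162.6667 and q = 359/3 ≈ 119.6667.
New expenditure = 162.6667 × 119.6667 = 19465.78.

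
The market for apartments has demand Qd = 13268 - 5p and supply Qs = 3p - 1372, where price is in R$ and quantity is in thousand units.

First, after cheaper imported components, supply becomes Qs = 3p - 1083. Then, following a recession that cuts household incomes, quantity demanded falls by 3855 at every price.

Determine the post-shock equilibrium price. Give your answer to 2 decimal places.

Solve the original market: 13268 - 5p = 3p - 1372, hence p = 1830 and Q = 4118.
The new curves are Qd = 9413 - 5p (demand) and Qs = 3p - 1083 (supply).
Clearing the new market: 9413 - 5p = 3p - 1083, so p = 1312 and Q = 2853.

1312.00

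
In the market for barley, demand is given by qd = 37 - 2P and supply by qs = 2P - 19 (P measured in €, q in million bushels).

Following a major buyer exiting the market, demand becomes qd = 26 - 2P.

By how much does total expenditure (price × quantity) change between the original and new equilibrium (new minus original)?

Original equilibrium: 37 - 2P = 2P - 19 gives 56 = 4P, so P = 14 and q = 9.
The shock moves the curves to qd = 26 - 2P and qs = 2P - 19.
Equate the new curves: 26 - 2P = 2P - 19, giving 45 = 4P, P = 11.25, q = 3.5.
Expenditure moves from 14×9 = 126 to 11.25×3.5 = 39.375; change = -86.625.

-86.625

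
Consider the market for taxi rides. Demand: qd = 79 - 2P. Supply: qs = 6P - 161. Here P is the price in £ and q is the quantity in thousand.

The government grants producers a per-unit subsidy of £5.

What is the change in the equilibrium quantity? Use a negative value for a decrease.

+7.5

Original equilibrium: 79 - 2P = 6P - 161 gives 240 = 8P, so P = 30 and q = 19.
Since sellers receive the price plus the subsidy, the effective supply curve becomes qs = 6P - 131.
Setting them equal: 79 - 2P = 6P - 131 → 210 = 8P, so P = 26.25 and q = 26.5.
Δq = 26.5 − 19 = +7.5.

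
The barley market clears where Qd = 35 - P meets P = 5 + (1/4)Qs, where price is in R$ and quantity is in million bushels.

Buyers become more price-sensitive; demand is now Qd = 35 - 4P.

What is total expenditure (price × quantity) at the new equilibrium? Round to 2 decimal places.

51.56

Solve the original market: 35 - P = 4P - 20, hence P = 11 and Q = 24.
The new curves are Qd = 35 - 4P (demand) and Qs = 4P - 20 (supply).
Clearing the new market: 35 - 4P = 4P - 20, so P = 6.875 and Q = 7.5.
New expenditure = 6.875 × 7.5 = 51.56.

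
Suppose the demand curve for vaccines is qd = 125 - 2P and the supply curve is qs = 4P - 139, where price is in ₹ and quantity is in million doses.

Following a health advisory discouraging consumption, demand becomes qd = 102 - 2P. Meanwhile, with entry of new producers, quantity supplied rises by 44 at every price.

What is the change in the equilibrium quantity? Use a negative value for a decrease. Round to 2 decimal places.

-0.67

Original equilibrium: 125 - 2P = 4P - 139 gives 264 = 6P, so P = 44 and q = 37.
The new curves are qd = 102 - 2P (demand) and qs = 4P - 95 (supply).
New equilibrium: 102 - 2P = 4P - 95 ⇒ 197 = 6P ⇒ P = 197/6 ≈ 32.8333, q = 109/3 ≈ 36.3333.
Δq = 36.3333 − 37 = -0.67.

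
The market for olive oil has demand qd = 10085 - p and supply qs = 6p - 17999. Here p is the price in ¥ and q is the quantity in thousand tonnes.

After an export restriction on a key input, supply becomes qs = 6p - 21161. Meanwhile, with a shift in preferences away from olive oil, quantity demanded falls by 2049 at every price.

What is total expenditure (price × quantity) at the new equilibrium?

Original equilibrium: 10085 - p = 6p - 17999 gives 28084 = 7p, so p = 4012 and q = 6073.
The shock moves the curves to qd = 8036 - p and qs = 6p - 21161.
Equate the new curves: 8036 - p = 6p - 21161, giving 29197 = 7p, p = 4171, q = 3865.
New expenditure = 4171 × 3865 = 16120915.

16120915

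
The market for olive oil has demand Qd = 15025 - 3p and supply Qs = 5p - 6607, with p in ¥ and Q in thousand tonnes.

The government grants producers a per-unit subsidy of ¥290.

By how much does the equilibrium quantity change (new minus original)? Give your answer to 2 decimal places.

Initially, 15025 - 3p = 5p - 6607, so 21632 = 8p and p = 2704, Q = 6913.
Since sellers receive the price plus the subsidy, the effective supply curve becomes Qs = 5p - 5157.
Clearing the new market: 15025 - 3p = 5p - 5157, so p = 2522.75 and Q = 7456.75.
ΔQ = 7456.75 − 6913 = +543.75.

+543.75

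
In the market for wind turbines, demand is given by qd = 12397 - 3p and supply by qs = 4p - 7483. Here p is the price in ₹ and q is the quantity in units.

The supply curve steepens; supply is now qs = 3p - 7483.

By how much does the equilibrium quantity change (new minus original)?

-1420

Before the shock: 12397 - 3p = 4p - 7483 ⇒ 19880 = 7p ⇒ p = 2840, q = 3877.
The shock moves the curves to qd = 12397 - 3p and qs = 3p - 7483.
Clearing the new market: 12397 - 3p = 3p - 7483, so p = 9940/3 ≈ 3313.3333 and q = 2457.
Δq = 2457 − 3877 = -1420.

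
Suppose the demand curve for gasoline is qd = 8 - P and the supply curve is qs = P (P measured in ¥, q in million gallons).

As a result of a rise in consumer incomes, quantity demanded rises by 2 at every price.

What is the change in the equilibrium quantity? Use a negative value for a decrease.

+1

Solve the original market: 8 - P = P, hence P = 4 and q = 4.
The shock moves the curves to qd = 10 - P and qs = P.
Equate the new curves: 10 - P = P, giving 10 = 2P, P = 5, q = 5.
Δq = 5 − 4 = +1.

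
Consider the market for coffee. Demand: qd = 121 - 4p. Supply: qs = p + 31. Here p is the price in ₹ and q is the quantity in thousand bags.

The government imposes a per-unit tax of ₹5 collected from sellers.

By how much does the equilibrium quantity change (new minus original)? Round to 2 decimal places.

Before the shock: 121 - 4p = p + 31 ⇒ 90 = 5p ⇒ p = 18, q = 49.
Since sellers keep the price net of the tax, the effective supply curve becomes qs = p + 26.
New equilibrium: 121 - 4p = p + 26 ⇒ 95 = 5p ⇒ p = 19, q = 45.
Δq = 45 − 49 = -4.00.

-4.00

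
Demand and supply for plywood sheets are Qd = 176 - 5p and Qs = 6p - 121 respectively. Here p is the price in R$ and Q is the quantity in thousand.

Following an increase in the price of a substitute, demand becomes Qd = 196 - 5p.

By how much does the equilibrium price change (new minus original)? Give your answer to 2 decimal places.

+1.82

Initially, 176 - 5p = 6p - 121, so 297 = 11p and p = 27, Q = 41.
The shock moves the curves to Qd = 196 - 5p and Qs = 6p - 121.
Clearing the new market: 196 - 5p = 6p - 121, so p = 317/11 ≈ 28.8182 and Q = 571/11 ≈ 51.9091.
Δp = 28.8182 − 27 = +1.82.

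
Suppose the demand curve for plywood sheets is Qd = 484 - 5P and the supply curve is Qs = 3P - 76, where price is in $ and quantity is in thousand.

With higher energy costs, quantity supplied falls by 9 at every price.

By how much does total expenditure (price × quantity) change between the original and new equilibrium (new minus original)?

-249.328125

Before the shock: 484 - 5P = 3P - 76 ⇒ 560 = 8P ⇒ P = 70, Q = 134.
The new curves are Qd = 484 - 5P (demand) and Qs = 3P - 85 (supply).
Setting them equal: 484 - 5P = 3P - 85 → 569 = 8P, so P = 71.125 and Q = 128.375.
Expenditure moves from 70×134 = 9380 to 71.125×128.375 = 9130.671875; change = -249.328125.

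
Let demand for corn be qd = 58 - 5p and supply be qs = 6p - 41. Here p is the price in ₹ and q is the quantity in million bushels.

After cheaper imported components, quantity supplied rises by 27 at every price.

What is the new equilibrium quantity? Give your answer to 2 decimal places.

Before the shock: 58 - 5p = 6p - 41 ⇒ 99 = 11p ⇒ p = 9, q = 13.
With the change applied: demand qd = 58 - 5p, supply qs = 6p - 14.
New equilibrium: 58 - 5p = 6p - 14 ⇒ 72 = 11p ⇒ p = 72/11 ≈ 6.5455, q = 278/11 ≈ 25.2727.

25.27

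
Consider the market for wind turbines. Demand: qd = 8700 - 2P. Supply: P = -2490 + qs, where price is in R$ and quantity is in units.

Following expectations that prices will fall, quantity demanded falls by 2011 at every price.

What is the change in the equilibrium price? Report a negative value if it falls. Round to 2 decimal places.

Solve the original market: 8700 - 2P = P + 2490, hence P = 2070 and q = 4560.
After the shift, demand is qd = 6689 - 2P and supply is qs = P + 2490.
New equilibrium: 6689 - 2P = P + 2490 ⇒ 4199 = 3P ⇒ P = 4199/3 ≈ 1399.6667, q = 11669/3 ≈ 3889.6667.
ΔP = 1399.6667 − 2070 = -670.33.

-670.33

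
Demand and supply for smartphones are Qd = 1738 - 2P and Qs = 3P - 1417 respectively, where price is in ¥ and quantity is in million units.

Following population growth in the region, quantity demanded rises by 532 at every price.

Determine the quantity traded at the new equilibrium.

795.2

Initially, 1738 - 2P = 3P - 1417, so 3155 = 5P and P = 631, Q = 476.
The shock moves the curves to Qd = 2270 - 2P and Qs = 3P - 1417.
Clearing the new market: 2270 - 2P = 3P - 1417, so P = 737.4 and Q = 795.2.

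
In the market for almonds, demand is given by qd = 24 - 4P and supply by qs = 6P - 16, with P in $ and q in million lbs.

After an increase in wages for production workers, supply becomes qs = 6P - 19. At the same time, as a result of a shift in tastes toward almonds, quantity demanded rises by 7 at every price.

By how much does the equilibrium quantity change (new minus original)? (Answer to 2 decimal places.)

+3.00

Solve the original market: 24 - 4P = 6P - 16, hence P = 4 and q = 8.
With the change applied: demand qd = 31 - 4P, supply qs = 6P - 19.
New equilibrium: 31 - 4P = 6P - 19 ⇒ 50 = 10P ⇒ P = 5, q = 11.
Δq = 11 − 8 = +3.00.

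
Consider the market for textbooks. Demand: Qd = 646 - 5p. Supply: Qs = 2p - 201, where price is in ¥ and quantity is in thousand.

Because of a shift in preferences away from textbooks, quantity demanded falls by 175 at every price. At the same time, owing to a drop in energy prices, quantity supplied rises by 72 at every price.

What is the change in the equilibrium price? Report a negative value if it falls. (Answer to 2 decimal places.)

Before the shock: 646 - 5p = 2p - 201 ⇒ 847 = 7p ⇒ p = 121, Q = 41.
With the change applied: demand Qd = 471 - 5p, supply Qs = 2p - 129.
New equilibrium: 471 - 5p = 2p - 129 ⇒ 600 = 7p ⇒ p = 600/7 ≈ 85.7143, Q = 297/7 ≈ 42.4286.
Δp = 85.7143 − 121 = -35.29.

-35.29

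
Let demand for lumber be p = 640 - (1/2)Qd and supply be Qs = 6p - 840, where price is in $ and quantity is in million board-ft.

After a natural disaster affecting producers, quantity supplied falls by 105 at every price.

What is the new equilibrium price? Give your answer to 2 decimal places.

Before the shock: 1280 - 2p = 6p - 840 ⇒ 2120 = 8p ⇒ p = 265, Q = 750.
The new curves are Qd = 1280 - 2p (demand) and Qs = 6p - 945 (supply).
Equate the new curves: 1280 - 2p = 6p - 945, giving 2225 = 8p, p = 278.125, Q = 723.75.

278.13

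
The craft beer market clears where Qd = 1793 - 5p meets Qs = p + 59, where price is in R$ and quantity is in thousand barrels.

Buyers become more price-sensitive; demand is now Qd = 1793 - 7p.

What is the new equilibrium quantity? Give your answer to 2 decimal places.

Before the shock: 1793 - 5p = p + 59 ⇒ 1734 = 6p ⇒ p = 289, Q = 348.
With the change applied: demand Qd = 1793 - 7p, supply Qs = p + 59.
Setting them equal: 1793 - 7p = p + 59 → 1734 = 8p, so p = 216.75 and Q = 275.75.

275.75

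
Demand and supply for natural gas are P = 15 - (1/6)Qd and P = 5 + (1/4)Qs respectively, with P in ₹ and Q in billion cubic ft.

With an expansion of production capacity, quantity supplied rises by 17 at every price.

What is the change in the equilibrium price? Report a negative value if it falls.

Initially, 90 - 6P = 4P - 20, so 110 = 10P and P = 11, Q = 24.
The new curves are Qd = 90 - 6P (demand) and Qs = 4P - 3 (supply).
Setting them equal: 90 - 6P = 4P - 3 → 93 = 10P, so P = 9.3 and Q = 34.2.
ΔP = 9.3 − 11 = -1.7.

-1.7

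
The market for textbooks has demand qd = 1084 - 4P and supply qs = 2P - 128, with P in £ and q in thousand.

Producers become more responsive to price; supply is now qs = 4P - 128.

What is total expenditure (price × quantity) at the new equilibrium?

Original equilibrium: 1084 - 4P = 2P - 128 gives 1212 = 6P, so P = 202 and q = 276.
After the shift, demand is qd = 1084 - 4P and supply is qs = 4P - 128.
Equate the new curves: 1084 - 4P = 4P - 128, giving 1212 = 8P, P = 151.5, q = 478.
New expenditure = 151.5 × 478 = 72417.

72417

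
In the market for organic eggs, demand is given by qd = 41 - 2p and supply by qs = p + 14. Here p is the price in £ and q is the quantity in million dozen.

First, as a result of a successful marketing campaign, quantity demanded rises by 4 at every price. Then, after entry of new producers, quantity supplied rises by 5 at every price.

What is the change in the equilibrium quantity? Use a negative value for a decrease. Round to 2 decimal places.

Initially, 41 - 2p = p + 14, so 27 = 3p and p = 9, q = 23.
The new curves are qd = 45 - 2p (demand) and qs = p + 19 (supply).
Clearing the new market: 45 - 2p = p + 19, so p = 26/3 ≈ 8.6667 and q = 83/3 ≈ 27.6667.
Δq = 27.6667 − 23 = +4.67.

+4.67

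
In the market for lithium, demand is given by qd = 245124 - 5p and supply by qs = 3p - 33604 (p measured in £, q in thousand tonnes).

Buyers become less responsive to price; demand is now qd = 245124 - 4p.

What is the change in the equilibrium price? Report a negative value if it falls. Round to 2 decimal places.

Initially, 245124 - 5p = 3p - 33604, so 278728 = 8p and p = 34841, q = 70919.
With the change applied: demand qd = 245124 - 4p, supply qs = 3p - 33604.
Clearing the new market: 245124 - 4p = 3p - 33604, so p = 278728/7 ≈ 39818.2857 and q = 600956/7 ≈ 85850.8571.
Δp = 39818.2857 − 34841 = +4977.29.

+4977.29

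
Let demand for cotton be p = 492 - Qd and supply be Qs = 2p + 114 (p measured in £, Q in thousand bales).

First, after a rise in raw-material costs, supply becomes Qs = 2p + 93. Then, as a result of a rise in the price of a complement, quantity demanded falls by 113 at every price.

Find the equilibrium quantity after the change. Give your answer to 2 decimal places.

Before the shock: 492 - p = 2p + 114 ⇒ 378 = 3p ⇒ p = 126, Q = 366.
With the change applied: demand Qd = 379 - p, supply Qs = 2p + 93.
New equilibrium: 379 - p = 2p + 93 ⇒ 286 = 3p ⇒ p = 286/3 ≈ 95.3333, Q = 851/3 ≈ 283.6667.

283.67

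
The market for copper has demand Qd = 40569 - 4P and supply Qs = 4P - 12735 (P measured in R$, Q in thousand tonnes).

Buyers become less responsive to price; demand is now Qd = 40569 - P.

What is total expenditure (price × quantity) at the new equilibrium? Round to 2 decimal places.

318845338.56

Original equilibrium: 40569 - 4P = 4P - 12735 gives 53304 = 8P, so P = 6663 and Q = 13917.
After the shift, demand is Qd = 40569 - P and supply is Qs = 4P - 12735.
Equate the new curves: 40569 - P = 4P - 12735, giving 53304 = 5P, P = 10660.8, Q = 29908.2.
New expenditure = 10660.8 × 29908.2 = 318845338.56.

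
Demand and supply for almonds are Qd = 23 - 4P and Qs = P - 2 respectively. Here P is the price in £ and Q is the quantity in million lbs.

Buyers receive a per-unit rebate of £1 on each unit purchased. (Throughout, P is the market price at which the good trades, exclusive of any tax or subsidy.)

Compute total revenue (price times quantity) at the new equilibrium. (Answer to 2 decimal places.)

22.04

Before the shock: 23 - 4P = P - 2 ⇒ 25 = 5P ⇒ P = 5, Q = 3.
Since buyers' out-of-pocket price is the market price minus the rebate, the effective demand curve becomes Qd = 27 - 4P.
Clearing the new market: 27 - 4P = P - 2, so P = 5.8 and Q = 3.8.
New expenditure = 5.8 × 3.8 = 22.04.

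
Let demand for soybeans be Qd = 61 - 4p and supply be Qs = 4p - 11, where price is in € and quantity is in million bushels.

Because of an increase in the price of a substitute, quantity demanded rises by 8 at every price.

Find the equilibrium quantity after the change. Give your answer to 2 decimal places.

29.00

Initially, 61 - 4p = 4p - 11, so 72 = 8p and p = 9, Q = 25.
With the change applied: demand Qd = 69 - 4p, supply Qs = 4p - 11.
Equate the new curves: 69 - 4p = 4p - 11, giving 80 = 8p, p = 10, Q = 29.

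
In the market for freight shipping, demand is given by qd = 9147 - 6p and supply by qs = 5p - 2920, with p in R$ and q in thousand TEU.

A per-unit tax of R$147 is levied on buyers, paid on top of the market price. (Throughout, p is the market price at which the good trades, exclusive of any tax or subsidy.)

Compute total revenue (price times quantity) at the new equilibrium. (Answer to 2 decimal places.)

2200486.98

Solve the original market: 9147 - 6p = 5p - 2920, hence p = 1097 and q = 2565.
Since buyers pay the price plus the tax, the effective demand curve becomes qd = 8265 - 6p.
Equate the new curves: 8265 - 6p = 5p - 2920, giving 11185 = 11p, p = 11185/11 ≈ 1016.8182, q = 23805/11 ≈ 2164.0909.
New expenditure = 1016.8182 × 2164.0909 = 2200486.98.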